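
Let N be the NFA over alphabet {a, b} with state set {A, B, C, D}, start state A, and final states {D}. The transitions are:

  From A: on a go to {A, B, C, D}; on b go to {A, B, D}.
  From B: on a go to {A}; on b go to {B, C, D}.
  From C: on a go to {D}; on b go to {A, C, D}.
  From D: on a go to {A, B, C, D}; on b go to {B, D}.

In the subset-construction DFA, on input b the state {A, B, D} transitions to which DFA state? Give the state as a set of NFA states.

δ(A,b) = {A, B, D}; δ(B,b) = {B, C, D}; δ(D,b) = {B, D}.
Union: {A, B, C, D}.

{A, B, C, D}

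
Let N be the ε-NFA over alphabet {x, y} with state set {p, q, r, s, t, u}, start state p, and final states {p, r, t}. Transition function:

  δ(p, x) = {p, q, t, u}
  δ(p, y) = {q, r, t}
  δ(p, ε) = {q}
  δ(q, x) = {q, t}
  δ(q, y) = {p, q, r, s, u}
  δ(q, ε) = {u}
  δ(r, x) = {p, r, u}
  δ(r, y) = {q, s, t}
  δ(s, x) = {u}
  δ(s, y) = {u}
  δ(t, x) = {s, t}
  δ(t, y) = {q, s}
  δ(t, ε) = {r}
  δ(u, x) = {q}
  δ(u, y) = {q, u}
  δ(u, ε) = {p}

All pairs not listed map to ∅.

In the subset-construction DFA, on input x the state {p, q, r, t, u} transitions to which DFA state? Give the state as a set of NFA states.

δ(p,x) = {p, q, t, u}; δ(q,x) = {q, t}; δ(r,x) = {p, r, u}; δ(t,x) = {s, t}; δ(u,x) = {q}.
Union: {p, q, r, s, t, u}.

{p, q, r, s, t, u}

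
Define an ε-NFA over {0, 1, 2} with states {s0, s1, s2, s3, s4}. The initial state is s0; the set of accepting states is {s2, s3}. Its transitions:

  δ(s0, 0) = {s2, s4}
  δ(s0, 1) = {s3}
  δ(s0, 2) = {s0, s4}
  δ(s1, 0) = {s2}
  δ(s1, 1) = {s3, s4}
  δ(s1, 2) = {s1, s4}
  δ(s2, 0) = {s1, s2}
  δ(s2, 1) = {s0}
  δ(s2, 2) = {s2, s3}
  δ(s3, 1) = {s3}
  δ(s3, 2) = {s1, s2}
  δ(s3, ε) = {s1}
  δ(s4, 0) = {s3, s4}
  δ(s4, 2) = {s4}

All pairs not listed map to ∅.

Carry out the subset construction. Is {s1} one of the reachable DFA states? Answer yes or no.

no

Start state of the DFA: {s0} (ε-closure of the NFA start).
{s0} --0--> {s2, s4}  [new]
{s0} --1--> {s1, s3}  [new]
{s0} --2--> {s0, s4}  [new]
{s2, s4} --0--> {s1, s2, s3, s4}  [new]
{s2, s4} --1--> {s0}  [seen]
{s2, s4} --2--> {s1, s2, s3, s4}  [seen]
{s1, s3} --0--> {s2}  [new]
{s1, s3} --1--> {s1, s3, s4}  [new]
{s1, s3} --2--> {s1, s2, s4}  [new]
{s0, s4} --0--> {s1, s2, s3, s4}  [seen]
{s0, s4} --1--> {s1, s3}  [seen]
{s0, s4} --2--> {s0, s4}  [seen]
{s1, s2, s3, s4} --0--> {s1, s2, s3, s4}  [seen]
{s1, s2, s3, s4} --1--> {s0, s1, s3, s4}  [new]
{s1, s2, s3, s4} --2--> {s1, s2, s3, s4}  [seen]
{s2} --0--> {s1, s2}  [new]
{s2} --1--> {s0}  [seen]
{s2} --2--> {s1, s2, s3}  [new]
{s1, s3, s4} --0--> {s1, s2, s3, s4}  [seen]
{s1, s3, s4} --1--> {s1, s3, s4}  [seen]
{s1, s3, s4} --2--> {s1, s2, s4}  [seen]
{s1, s2, s4} --0--> {s1, s2, s3, s4}  [seen]
{s1, s2, s4} --1--> {s0, s1, s3, s4}  [seen]
{s1, s2, s4} --2--> {s1, s2, s3, s4}  [seen]
{s0, s1, s3, s4} --0--> {s1, s2, s3, s4}  [seen]
{s0, s1, s3, s4} --1--> {s1, s3, s4}  [seen]
{s0, s1, s3, s4} --2--> {s0, s1, s2, s4}  [new]
{s1, s2} --0--> {s1, s2}  [seen]
{s1, s2} --1--> {s0, s1, s3, s4}  [seen]
{s1, s2} --2--> {s1, s2, s3, s4}  [seen]
{s1, s2, s3} --0--> {s1, s2}  [seen]
{s1, s2, s3} --1--> {s0, s1, s3, s4}  [seen]
{s1, s2, s3} --2--> {s1, s2, s3, s4}  [seen]
{s0, s1, s2, s4} --0--> {s1, s2, s3, s4}  [seen]
{s0, s1, s2, s4} --1--> {s0, s1, s3, s4}  [seen]
{s0, s1, s2, s4} --2--> {s0, s1, s2, s3, s4}  [new]
{s0, s1, s2, s3, s4} --0--> {s1, s2, s3, s4}  [seen]
{s0, s1, s2, s3, s4} --1--> {s0, s1, s3, s4}  [seen]
{s0, s1, s2, s3, s4} --2--> {s0, s1, s2, s3, s4}  [seen]
Reachable DFA states: {s0}, {s2, s4}, {s1, s3}, {s0, s4}, {s1, s2, s3, s4}, {s2}, {s1, s3, s4}, {s1, s2, s4}, {s0, s1, s3, s4}, {s1, s2}, {s1, s2, s3}, {s0, s1, s2, s4}, {s0, s1, s2, s3, s4}.
{s1} is not among them.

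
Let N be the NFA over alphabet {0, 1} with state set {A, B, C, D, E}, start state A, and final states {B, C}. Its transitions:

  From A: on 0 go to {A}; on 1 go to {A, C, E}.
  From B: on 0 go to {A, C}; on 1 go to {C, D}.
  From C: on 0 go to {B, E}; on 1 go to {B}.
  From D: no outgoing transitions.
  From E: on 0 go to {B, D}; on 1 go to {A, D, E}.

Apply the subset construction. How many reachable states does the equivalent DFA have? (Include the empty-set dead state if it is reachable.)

7

Start state of the DFA: {A}.
{A} --0--> {A}  [seen]
{A} --1--> {A, C, E}  [new]
{A, C, E} --0--> {A, B, D, E}  [new]
{A, C, E} --1--> {A, B, C, D, E}  [new]
{A, B, D, E} --0--> {A, B, C, D}  [new]
{A, B, D, E} --1--> {A, C, D, E}  [new]
{A, B, C, D, E} --0--> {A, B, C, D, E}  [seen]
{A, B, C, D, E} --1--> {A, B, C, D, E}  [seen]
{A, B, C, D} --0--> {A, B, C, E}  [new]
{A, B, C, D} --1--> {A, B, C, D, E}  [seen]
{A, C, D, E} --0--> {A, B, D, E}  [seen]
{A, C, D, E} --1--> {A, B, C, D, E}  [seen]
{A, B, C, E} --0--> {A, B, C, D, E}  [seen]
{A, B, C, E} --1--> {A, B, C, D, E}  [seen]
Reachable DFA states: {A}, {A, C, E}, {A, B, D, E}, {A, B, C, D, E}, {A, B, C, D}, {A, C, D, E}, {A, B, C, E}.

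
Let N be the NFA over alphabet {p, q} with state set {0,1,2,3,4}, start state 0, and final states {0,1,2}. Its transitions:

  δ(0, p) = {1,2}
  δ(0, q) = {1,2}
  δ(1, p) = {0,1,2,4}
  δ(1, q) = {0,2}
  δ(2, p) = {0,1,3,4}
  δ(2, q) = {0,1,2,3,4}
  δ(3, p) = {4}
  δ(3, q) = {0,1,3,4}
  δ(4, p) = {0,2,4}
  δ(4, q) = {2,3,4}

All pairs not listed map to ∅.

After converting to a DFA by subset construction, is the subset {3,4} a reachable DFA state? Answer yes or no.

Start state of the DFA: {0}.
{0} --p--> {1,2}  [new]
{0} --q--> {1,2}  [seen]
{1,2} --p--> {0,1,2,3,4}  [new]
{1,2} --q--> {0,1,2,3,4}  [seen]
{0,1,2,3,4} --p--> {0,1,2,3,4}  [seen]
{0,1,2,3,4} --q--> {0,1,2,3,4}  [seen]
Reachable DFA states: {0}, {1,2}, {0,1,2,3,4}.
{3,4} is not among them.

no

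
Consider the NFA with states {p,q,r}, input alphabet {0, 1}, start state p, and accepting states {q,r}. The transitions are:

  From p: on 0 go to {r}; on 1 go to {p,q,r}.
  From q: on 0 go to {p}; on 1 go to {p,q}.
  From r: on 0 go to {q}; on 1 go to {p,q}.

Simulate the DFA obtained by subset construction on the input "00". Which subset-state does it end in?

Start: {p}.
δ(p,0) = {r}.
Union: {r}.
After 0: {r}.
δ(r,0) = {q}.
Union: {q}.
After 0: {q}.

{q}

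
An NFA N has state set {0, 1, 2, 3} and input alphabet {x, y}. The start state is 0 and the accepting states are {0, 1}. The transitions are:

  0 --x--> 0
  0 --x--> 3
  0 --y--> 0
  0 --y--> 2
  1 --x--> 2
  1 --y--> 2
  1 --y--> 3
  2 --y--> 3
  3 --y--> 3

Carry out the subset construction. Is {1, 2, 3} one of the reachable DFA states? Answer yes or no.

no

Start state of the DFA: {0}.
{0} --x--> {0, 3}  [new]
{0} --y--> {0, 2}  [new]
{0, 3} --x--> {0, 3}  [seen]
{0, 3} --y--> {0, 2, 3}  [new]
{0, 2} --x--> {0, 3}  [seen]
{0, 2} --y--> {0, 2, 3}  [seen]
{0, 2, 3} --x--> {0, 3}  [seen]
{0, 2, 3} --y--> {0, 2, 3}  [seen]
Reachable DFA states: {0}, {0, 3}, {0, 2}, {0, 2, 3}.
{1, 2, 3} is not among them.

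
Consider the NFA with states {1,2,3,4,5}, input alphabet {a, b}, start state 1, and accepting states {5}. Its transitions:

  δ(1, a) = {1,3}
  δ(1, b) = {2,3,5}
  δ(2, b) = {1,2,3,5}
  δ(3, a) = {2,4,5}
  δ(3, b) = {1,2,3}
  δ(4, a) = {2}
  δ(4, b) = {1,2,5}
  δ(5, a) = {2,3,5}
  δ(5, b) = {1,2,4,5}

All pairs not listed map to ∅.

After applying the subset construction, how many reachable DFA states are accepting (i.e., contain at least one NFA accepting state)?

Start state of the DFA: {1}.
{1} --a--> {1,3}  [new]
{1} --b--> {2,3,5}  [new]
{1,3} --a--> {1,2,3,4,5}  [new]
{1,3} --b--> {1,2,3,5}  [new]
{2,3,5} --a--> {2,3,4,5}  [new]
{2,3,5} --b--> {1,2,3,4,5}  [seen]
{1,2,3,4,5} --a--> {1,2,3,4,5}  [seen]
{1,2,3,4,5} --b--> {1,2,3,4,5}  [seen]
{1,2,3,5} --a--> {1,2,3,4,5}  [seen]
{1,2,3,5} --b--> {1,2,3,4,5}  [seen]
{2,3,4,5} --a--> {2,3,4,5}  [seen]
{2,3,4,5} --b--> {1,2,3,4,5}  [seen]
Reachable DFA states: {1}, {1,3}, {2,3,5}, {1,2,3,4,5}, {1,2,3,5}, {2,3,4,5}.
Accepting DFA states (contain an NFA accepting state): {2,3,5}, {1,2,3,4,5}, {1,2,3,5}, {2,3,4,5}.

4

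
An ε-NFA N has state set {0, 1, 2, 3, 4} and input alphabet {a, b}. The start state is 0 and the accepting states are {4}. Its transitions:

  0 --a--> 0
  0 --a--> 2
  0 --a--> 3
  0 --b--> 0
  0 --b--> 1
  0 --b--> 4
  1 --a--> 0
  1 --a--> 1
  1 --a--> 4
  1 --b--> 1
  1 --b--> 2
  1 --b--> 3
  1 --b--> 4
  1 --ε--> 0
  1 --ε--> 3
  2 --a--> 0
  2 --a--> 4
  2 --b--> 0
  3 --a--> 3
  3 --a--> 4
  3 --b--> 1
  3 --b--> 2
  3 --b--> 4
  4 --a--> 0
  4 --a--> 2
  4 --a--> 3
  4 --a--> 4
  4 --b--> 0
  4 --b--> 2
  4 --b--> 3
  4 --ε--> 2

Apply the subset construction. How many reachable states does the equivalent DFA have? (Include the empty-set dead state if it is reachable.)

Start state of the DFA: {0} (ε-closure of the NFA start).
{0} --a--> {0, 2, 3}  [new]
{0} --b--> {0, 1, 2, 3, 4}  [new]
{0, 2, 3} --a--> {0, 2, 3, 4}  [new]
{0, 2, 3} --b--> {0, 1, 2, 3, 4}  [seen]
{0, 1, 2, 3, 4} --a--> {0, 1, 2, 3, 4}  [seen]
{0, 1, 2, 3, 4} --b--> {0, 1, 2, 3, 4}  [seen]
{0, 2, 3, 4} --a--> {0, 2, 3, 4}  [seen]
{0, 2, 3, 4} --b--> {0, 1, 2, 3, 4}  [seen]
Reachable DFA states: {0}, {0, 2, 3}, {0, 1, 2, 3, 4}, {0, 2, 3, 4}.

4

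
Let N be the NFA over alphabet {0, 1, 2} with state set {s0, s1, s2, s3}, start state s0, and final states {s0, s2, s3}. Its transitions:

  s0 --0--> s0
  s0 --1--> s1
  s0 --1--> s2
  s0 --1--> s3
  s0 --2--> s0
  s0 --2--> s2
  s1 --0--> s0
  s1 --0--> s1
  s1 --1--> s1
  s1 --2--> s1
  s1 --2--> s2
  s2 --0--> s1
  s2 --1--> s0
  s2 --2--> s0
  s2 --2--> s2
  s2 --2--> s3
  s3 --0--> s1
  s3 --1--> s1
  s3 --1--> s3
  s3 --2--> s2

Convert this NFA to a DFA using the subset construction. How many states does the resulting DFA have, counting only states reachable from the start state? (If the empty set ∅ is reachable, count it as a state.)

Start state of the DFA: {s0}.
{s0} --0--> {s0}  [seen]
{s0} --1--> {s1, s2, s3}  [new]
{s0} --2--> {s0, s2}  [new]
{s1, s2, s3} --0--> {s0, s1}  [new]
{s1, s2, s3} --1--> {s0, s1, s3}  [new]
{s1, s2, s3} --2--> {s0, s1, s2, s3}  [new]
{s0, s2} --0--> {s0, s1}  [seen]
{s0, s2} --1--> {s0, s1, s2, s3}  [seen]
{s0, s2} --2--> {s0, s2, s3}  [new]
{s0, s1} --0--> {s0, s1}  [seen]
{s0, s1} --1--> {s1, s2, s3}  [seen]
{s0, s1} --2--> {s0, s1, s2}  [new]
{s0, s1, s3} --0--> {s0, s1}  [seen]
{s0, s1, s3} --1--> {s1, s2, s3}  [seen]
{s0, s1, s3} --2--> {s0, s1, s2}  [seen]
{s0, s1, s2, s3} --0--> {s0, s1}  [seen]
{s0, s1, s2, s3} --1--> {s0, s1, s2, s3}  [seen]
{s0, s1, s2, s3} --2--> {s0, s1, s2, s3}  [seen]
{s0, s2, s3} --0--> {s0, s1}  [seen]
{s0, s2, s3} --1--> {s0, s1, s2, s3}  [seen]
{s0, s2, s3} --2--> {s0, s2, s3}  [seen]
{s0, s1, s2} --0--> {s0, s1}  [seen]
{s0, s1, s2} --1--> {s0, s1, s2, s3}  [seen]
{s0, s1, s2} --2--> {s0, s1, s2, s3}  [seen]
Reachable DFA states: {s0}, {s1, s2, s3}, {s0, s2}, {s0, s1}, {s0, s1, s3}, {s0, s1, s2, s3}, {s0, s2, s3}, {s0, s1, s2}.

8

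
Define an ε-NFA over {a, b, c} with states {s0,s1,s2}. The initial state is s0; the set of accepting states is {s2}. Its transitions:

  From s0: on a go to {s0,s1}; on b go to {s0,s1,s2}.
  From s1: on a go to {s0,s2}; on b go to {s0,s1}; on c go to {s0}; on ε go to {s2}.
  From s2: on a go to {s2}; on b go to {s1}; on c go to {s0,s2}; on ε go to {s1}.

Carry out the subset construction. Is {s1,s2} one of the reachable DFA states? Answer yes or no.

Start state of the DFA: {s0} (ε-closure of the NFA start).
{s0} --a--> {s0,s1,s2}  [new]
{s0} --b--> {s0,s1,s2}  [seen]
{s0} --c--> ∅  [new]
{s0,s1,s2} --a--> {s0,s1,s2}  [seen]
{s0,s1,s2} --b--> {s0,s1,s2}  [seen]
{s0,s1,s2} --c--> {s0,s1,s2}  [seen]
∅ --a--> ∅  [seen]
∅ --b--> ∅  [seen]
∅ --c--> ∅  [seen]
Reachable DFA states: {s0}, {s0,s1,s2}, ∅.
{s1,s2} is not among them.

no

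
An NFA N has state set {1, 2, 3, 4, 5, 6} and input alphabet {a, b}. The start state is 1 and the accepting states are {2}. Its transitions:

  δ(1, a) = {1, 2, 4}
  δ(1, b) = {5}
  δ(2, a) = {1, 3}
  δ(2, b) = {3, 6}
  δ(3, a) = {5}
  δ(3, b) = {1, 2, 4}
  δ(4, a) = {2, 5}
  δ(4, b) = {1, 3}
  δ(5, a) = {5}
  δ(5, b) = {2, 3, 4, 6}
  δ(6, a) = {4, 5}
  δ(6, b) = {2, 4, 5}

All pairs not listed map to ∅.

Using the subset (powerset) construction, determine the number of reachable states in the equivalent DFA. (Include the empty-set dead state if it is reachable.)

Start state of the DFA: {1}.
{1} --a--> {1, 2, 4}  [new]
{1} --b--> {5}  [new]
{1, 2, 4} --a--> {1, 2, 3, 4, 5}  [new]
{1, 2, 4} --b--> {1, 3, 5, 6}  [new]
{5} --a--> {5}  [seen]
{5} --b--> {2, 3, 4, 6}  [new]
{1, 2, 3, 4, 5} --a--> {1, 2, 3, 4, 5}  [seen]
{1, 2, 3, 4, 5} --b--> {1, 2, 3, 4, 5, 6}  [new]
{1, 3, 5, 6} --a--> {1, 2, 4, 5}  [new]
{1, 3, 5, 6} --b--> {1, 2, 3, 4, 5, 6}  [seen]
{2, 3, 4, 6} --a--> {1, 2, 3, 4, 5}  [seen]
{2, 3, 4, 6} --b--> {1, 2, 3, 4, 5, 6}  [seen]
{1, 2, 3, 4, 5, 6} --a--> {1, 2, 3, 4, 5}  [seen]
{1, 2, 3, 4, 5, 6} --b--> {1, 2, 3, 4, 5, 6}  [seen]
{1, 2, 4, 5} --a--> {1, 2, 3, 4, 5}  [seen]
{1, 2, 4, 5} --b--> {1, 2, 3, 4, 5, 6}  [seen]
Reachable DFA states: {1}, {1, 2, 4}, {5}, {1, 2, 3, 4, 5}, {1, 3, 5, 6}, {2, 3, 4, 6}, {1, 2, 3, 4, 5, 6}, {1, 2, 4, 5}.

8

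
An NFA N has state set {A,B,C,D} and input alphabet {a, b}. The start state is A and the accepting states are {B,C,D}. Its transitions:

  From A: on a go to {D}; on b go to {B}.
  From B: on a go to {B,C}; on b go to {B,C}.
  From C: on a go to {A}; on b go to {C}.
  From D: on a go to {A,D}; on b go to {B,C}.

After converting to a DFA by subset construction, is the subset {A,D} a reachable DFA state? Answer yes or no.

Start state of the DFA: {A}.
{A} --a--> {D}  [new]
{A} --b--> {B}  [new]
{D} --a--> {A,D}  [new]
{D} --b--> {B,C}  [new]
{B} --a--> {B,C}  [seen]
{B} --b--> {B,C}  [seen]
{A,D} --a--> {A,D}  [seen]
{A,D} --b--> {B,C}  [seen]
{B,C} --a--> {A,B,C}  [new]
{B,C} --b--> {B,C}  [seen]
{A,B,C} --a--> {A,B,C,D}  [new]
{A,B,C} --b--> {B,C}  [seen]
{A,B,C,D} --a--> {A,B,C,D}  [seen]
{A,B,C,D} --b--> {B,C}  [seen]
Reachable DFA states: {A}, {D}, {B}, {A,D}, {B,C}, {A,B,C}, {A,B,C,D}.
{A,D} is among them.

yes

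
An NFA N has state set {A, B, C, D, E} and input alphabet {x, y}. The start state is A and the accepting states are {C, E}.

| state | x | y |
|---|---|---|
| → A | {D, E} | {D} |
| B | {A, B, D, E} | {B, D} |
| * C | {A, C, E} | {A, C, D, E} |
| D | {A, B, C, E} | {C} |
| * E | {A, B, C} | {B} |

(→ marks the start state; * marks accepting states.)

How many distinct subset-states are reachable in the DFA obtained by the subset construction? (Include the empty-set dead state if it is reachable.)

9

Start state of the DFA: {A}.
{A} --x--> {D, E}  [new]
{A} --y--> {D}  [new]
{D, E} --x--> {A, B, C, E}  [new]
{D, E} --y--> {B, C}  [new]
{D} --x--> {A, B, C, E}  [seen]
{D} --y--> {C}  [new]
{A, B, C, E} --x--> {A, B, C, D, E}  [new]
{A, B, C, E} --y--> {A, B, C, D, E}  [seen]
{B, C} --x--> {A, B, C, D, E}  [seen]
{B, C} --y--> {A, B, C, D, E}  [seen]
{C} --x--> {A, C, E}  [new]
{C} --y--> {A, C, D, E}  [new]
{A, B, C, D, E} --x--> {A, B, C, D, E}  [seen]
{A, B, C, D, E} --y--> {A, B, C, D, E}  [seen]
{A, C, E} --x--> {A, B, C, D, E}  [seen]
{A, C, E} --y--> {A, B, C, D, E}  [seen]
{A, C, D, E} --x--> {A, B, C, D, E}  [seen]
{A, C, D, E} --y--> {A, B, C, D, E}  [seen]
Reachable DFA states: {A}, {D, E}, {D}, {A, B, C, E}, {B, C}, {C}, {A, B, C, D, E}, {A, C, E}, {A, C, D, E}.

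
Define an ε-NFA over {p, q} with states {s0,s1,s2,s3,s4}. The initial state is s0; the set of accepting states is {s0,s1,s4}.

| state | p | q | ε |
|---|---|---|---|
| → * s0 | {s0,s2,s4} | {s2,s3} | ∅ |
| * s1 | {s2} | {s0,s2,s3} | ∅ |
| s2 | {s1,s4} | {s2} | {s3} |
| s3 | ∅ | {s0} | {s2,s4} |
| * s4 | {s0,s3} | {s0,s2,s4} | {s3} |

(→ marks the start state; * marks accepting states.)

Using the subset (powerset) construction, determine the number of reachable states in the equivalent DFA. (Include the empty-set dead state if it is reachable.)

4

Start state of the DFA: {s0} (ε-closure of the NFA start).
{s0} --p--> {s0,s2,s3,s4}  [new]
{s0} --q--> {s2,s3,s4}  [new]
{s0,s2,s3,s4} --p--> {s0,s1,s2,s3,s4}  [new]
{s0,s2,s3,s4} --q--> {s0,s2,s3,s4}  [seen]
{s2,s3,s4} --p--> {s0,s1,s2,s3,s4}  [seen]
{s2,s3,s4} --q--> {s0,s2,s3,s4}  [seen]
{s0,s1,s2,s3,s4} --p--> {s0,s1,s2,s3,s4}  [seen]
{s0,s1,s2,s3,s4} --q--> {s0,s2,s3,s4}  [seen]
Reachable DFA states: {s0}, {s0,s2,s3,s4}, {s2,s3,s4}, {s0,s1,s2,s3,s4}.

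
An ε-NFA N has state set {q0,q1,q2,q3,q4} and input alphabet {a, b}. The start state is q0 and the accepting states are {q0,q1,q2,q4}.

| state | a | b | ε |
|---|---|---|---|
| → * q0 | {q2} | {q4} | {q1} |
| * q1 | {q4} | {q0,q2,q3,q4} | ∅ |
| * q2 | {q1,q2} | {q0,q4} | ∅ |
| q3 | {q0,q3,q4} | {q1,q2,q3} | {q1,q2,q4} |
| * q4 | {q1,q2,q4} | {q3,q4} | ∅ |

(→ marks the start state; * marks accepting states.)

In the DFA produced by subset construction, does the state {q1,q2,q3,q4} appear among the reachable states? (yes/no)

Start state of the DFA: {q0,q1} (ε-closure of the NFA start).
{q0,q1} --a--> {q2,q4}  [new]
{q0,q1} --b--> {q0,q1,q2,q3,q4}  [new]
{q2,q4} --a--> {q1,q2,q4}  [new]
{q2,q4} --b--> {q0,q1,q2,q3,q4}  [seen]
{q0,q1,q2,q3,q4} --a--> {q0,q1,q2,q3,q4}  [seen]
{q0,q1,q2,q3,q4} --b--> {q0,q1,q2,q3,q4}  [seen]
{q1,q2,q4} --a--> {q1,q2,q4}  [seen]
{q1,q2,q4} --b--> {q0,q1,q2,q3,q4}  [seen]
Reachable DFA states: {q0,q1}, {q2,q4}, {q0,q1,q2,q3,q4}, {q1,q2,q4}.
{q1,q2,q3,q4} is not among them.

no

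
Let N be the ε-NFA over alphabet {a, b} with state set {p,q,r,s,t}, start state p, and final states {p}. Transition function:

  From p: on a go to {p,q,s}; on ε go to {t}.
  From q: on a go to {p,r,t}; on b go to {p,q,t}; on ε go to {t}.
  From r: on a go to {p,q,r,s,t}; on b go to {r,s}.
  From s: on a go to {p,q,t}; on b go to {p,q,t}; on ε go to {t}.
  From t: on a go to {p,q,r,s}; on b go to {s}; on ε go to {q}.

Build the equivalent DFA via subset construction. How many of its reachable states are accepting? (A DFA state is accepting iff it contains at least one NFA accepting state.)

3

Start state of the DFA: {p,q,t} (ε-closure of the NFA start).
{p,q,t} --a--> {p,q,r,s,t}  [new]
{p,q,t} --b--> {p,q,s,t}  [new]
{p,q,r,s,t} --a--> {p,q,r,s,t}  [seen]
{p,q,r,s,t} --b--> {p,q,r,s,t}  [seen]
{p,q,s,t} --a--> {p,q,r,s,t}  [seen]
{p,q,s,t} --b--> {p,q,s,t}  [seen]
Reachable DFA states: {p,q,t}, {p,q,r,s,t}, {p,q,s,t}.
Accepting DFA states (contain an NFA accepting state): {p,q,t}, {p,q,r,s,t}, {p,q,s,t}.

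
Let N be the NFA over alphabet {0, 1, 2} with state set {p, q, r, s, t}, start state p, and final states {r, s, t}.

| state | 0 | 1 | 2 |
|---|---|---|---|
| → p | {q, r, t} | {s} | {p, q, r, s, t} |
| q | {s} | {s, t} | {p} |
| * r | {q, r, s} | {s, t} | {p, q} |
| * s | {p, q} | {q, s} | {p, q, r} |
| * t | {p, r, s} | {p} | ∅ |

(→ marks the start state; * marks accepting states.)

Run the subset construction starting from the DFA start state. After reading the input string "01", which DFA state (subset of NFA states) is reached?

Start: {p}.
δ(p,0) = {q, r, t}.
Union: {q, r, t}.
After 0: {q, r, t}.
δ(q,1) = {s, t}; δ(r,1) = {s, t}; δ(t,1) = {p}.
Union: {p, s, t}.
After 1: {p, s, t}.

{p, s, t}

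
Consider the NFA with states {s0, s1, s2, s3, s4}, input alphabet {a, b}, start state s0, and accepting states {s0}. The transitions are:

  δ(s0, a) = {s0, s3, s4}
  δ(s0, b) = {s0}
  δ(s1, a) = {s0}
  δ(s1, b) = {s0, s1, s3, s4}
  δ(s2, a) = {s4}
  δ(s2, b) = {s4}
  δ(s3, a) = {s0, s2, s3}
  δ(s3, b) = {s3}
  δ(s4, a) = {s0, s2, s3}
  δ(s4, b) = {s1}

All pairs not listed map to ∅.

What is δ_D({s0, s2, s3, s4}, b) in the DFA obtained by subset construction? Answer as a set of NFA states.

δ(s0,b) = {s0}; δ(s2,b) = {s4}; δ(s3,b) = {s3}; δ(s4,b) = {s1}.
Union: {s0, s1, s3, s4}.

{s0, s1, s3, s4}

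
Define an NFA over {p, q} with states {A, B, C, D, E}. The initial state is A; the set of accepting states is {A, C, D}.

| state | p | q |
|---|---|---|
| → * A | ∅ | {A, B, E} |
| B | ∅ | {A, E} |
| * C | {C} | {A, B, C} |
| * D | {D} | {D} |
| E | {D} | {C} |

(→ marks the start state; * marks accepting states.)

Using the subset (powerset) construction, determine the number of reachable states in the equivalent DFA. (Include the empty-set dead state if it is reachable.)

8

Start state of the DFA: {A}.
{A} --p--> ∅  [new]
{A} --q--> {A, B, E}  [new]
∅ --p--> ∅  [seen]
∅ --q--> ∅  [seen]
{A, B, E} --p--> {D}  [new]
{A, B, E} --q--> {A, B, C, E}  [new]
{D} --p--> {D}  [seen]
{D} --q--> {D}  [seen]
{A, B, C, E} --p--> {C, D}  [new]
{A, B, C, E} --q--> {A, B, C, E}  [seen]
{C, D} --p--> {C, D}  [seen]
{C, D} --q--> {A, B, C, D}  [new]
{A, B, C, D} --p--> {C, D}  [seen]
{A, B, C, D} --q--> {A, B, C, D, E}  [new]
{A, B, C, D, E} --p--> {C, D}  [seen]
{A, B, C, D, E} --q--> {A, B, C, D, E}  [seen]
Reachable DFA states: {A}, ∅, {A, B, E}, {D}, {A, B, C, E}, {C, D}, {A, B, C, D}, {A, B, C, D, E}.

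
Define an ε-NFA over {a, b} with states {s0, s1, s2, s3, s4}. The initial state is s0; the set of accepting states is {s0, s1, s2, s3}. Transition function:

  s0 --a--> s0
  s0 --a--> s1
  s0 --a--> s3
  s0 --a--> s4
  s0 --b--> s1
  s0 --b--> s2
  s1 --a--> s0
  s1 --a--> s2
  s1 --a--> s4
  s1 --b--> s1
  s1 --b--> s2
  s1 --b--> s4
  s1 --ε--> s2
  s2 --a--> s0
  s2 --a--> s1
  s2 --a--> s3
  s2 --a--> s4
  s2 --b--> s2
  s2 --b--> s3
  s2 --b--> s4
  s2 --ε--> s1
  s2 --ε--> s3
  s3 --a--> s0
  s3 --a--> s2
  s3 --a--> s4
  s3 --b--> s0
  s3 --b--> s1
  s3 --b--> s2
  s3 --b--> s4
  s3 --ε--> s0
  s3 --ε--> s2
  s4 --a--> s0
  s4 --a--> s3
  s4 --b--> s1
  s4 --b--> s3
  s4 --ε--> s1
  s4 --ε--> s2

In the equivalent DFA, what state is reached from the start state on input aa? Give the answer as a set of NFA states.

{s0, s1, s2, s3, s4}

Start: {s0}.
δ(s0,a) = {s0, s1, s3, s4}.
Union: {s0, s1, s3, s4}.
ε-closure gives {s0, s1, s2, s3, s4}.
After a: {s0, s1, s2, s3, s4}.
δ(s0,a) = {s0, s1, s3, s4}; δ(s1,a) = {s0, s2, s4}; δ(s2,a) = {s0, s1, s3, s4}; δ(s3,a) = {s0, s2, s4}; δ(s4,a) = {s0, s3}.
Union: {s0, s1, s2, s3, s4}.
After a: {s0, s1, s2, s3, s4}.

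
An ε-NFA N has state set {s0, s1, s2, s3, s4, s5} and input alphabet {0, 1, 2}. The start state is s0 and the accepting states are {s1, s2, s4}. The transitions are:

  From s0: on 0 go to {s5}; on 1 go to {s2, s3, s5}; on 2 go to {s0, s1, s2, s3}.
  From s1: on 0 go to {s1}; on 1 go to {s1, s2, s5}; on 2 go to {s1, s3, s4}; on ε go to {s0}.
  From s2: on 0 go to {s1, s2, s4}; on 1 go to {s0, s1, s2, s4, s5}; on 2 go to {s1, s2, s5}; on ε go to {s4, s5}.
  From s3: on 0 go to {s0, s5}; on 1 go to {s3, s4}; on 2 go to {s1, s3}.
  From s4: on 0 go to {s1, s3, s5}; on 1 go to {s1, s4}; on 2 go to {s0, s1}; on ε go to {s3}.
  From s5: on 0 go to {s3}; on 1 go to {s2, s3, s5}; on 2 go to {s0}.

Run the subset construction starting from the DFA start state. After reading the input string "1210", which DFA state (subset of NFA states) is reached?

{s0, s1, s2, s3, s4, s5}

Start: {s0}.
δ(s0,1) = {s2, s3, s5}.
Union: {s2, s3, s5}.
ε-closure gives {s2, s3, s4, s5}.
After 1: {s2, s3, s4, s5}.
δ(s2,2) = {s1, s2, s5}; δ(s3,2) = {s1, s3}; δ(s4,2) = {s0, s1}; δ(s5,2) = {s0}.
Union: {s0, s1, s2, s3, s5}.
ε-closure gives {s0, s1, s2, s3, s4, s5}.
After 2: {s0, s1, s2, s3, s4, s5}.
δ(s0,1) = {s2, s3, s5}; δ(s1,1) = {s1, s2, s5}; δ(s2,1) = {s0, s1, s2, s4, s5}; δ(s3,1) = {s3, s4}; δ(s4,1) = {s1, s4}; δ(s5,1) = {s2, s3, s5}.
Union: {s0, s1, s2, s3, s4, s5}.
After 1: {s0, s1, s2, s3, s4, s5}.
δ(s0,0) = {s5}; δ(s1,0) = {s1}; δ(s2,0) = {s1, s2, s4}; δ(s3,0) = {s0, s5}; δ(s4,0) = {s1, s3, s5}; δ(s5,0) = {s3}.
Union: {s0, s1, s2, s3, s4, s5}.
After 0: {s0, s1, s2, s3, s4, s5}.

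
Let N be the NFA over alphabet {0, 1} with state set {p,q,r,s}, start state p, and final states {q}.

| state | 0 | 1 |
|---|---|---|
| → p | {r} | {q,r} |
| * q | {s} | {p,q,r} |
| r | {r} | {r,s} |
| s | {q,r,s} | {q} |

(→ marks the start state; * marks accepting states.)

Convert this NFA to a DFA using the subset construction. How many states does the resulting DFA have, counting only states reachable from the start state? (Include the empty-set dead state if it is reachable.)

6

Start state of the DFA: {p}.
{p} --0--> {r}  [new]
{p} --1--> {q,r}  [new]
{r} --0--> {r}  [seen]
{r} --1--> {r,s}  [new]
{q,r} --0--> {r,s}  [seen]
{q,r} --1--> {p,q,r,s}  [new]
{r,s} --0--> {q,r,s}  [new]
{r,s} --1--> {q,r,s}  [seen]
{p,q,r,s} --0--> {q,r,s}  [seen]
{p,q,r,s} --1--> {p,q,r,s}  [seen]
{q,r,s} --0--> {q,r,s}  [seen]
{q,r,s} --1--> {p,q,r,s}  [seen]
Reachable DFA states: {p}, {r}, {q,r}, {r,s}, {p,q,r,s}, {q,r,s}.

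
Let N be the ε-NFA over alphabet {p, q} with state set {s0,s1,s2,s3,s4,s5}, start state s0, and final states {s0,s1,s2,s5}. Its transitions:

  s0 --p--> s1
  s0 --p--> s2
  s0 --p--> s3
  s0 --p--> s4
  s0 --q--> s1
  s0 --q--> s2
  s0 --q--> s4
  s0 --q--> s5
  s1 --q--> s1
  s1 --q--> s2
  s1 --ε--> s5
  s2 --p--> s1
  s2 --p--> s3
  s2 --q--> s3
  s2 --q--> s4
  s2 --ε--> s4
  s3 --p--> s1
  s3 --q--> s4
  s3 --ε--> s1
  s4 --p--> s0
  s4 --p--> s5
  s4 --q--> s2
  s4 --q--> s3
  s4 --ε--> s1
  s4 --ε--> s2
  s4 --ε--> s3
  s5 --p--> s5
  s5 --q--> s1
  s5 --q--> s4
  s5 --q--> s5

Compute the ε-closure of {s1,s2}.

Begin with {s1,s2}.
s1 →ε {s5}; add s5.
s2 →ε {s4}; add s4.
s4 →ε {s1,s2,s3}; add s3.
ε-closure = {s1,s2,s3,s4,s5}.

{s1,s2,s3,s4,s5}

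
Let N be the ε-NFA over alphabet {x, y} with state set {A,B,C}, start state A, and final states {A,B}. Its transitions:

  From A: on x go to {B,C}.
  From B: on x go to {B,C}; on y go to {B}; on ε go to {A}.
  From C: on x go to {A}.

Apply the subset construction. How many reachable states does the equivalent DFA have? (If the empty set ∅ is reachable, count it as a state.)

Start state of the DFA: {A} (ε-closure of the NFA start).
{A} --x--> {A,B,C}  [new]
{A} --y--> ∅  [new]
{A,B,C} --x--> {A,B,C}  [seen]
{A,B,C} --y--> {A,B}  [new]
∅ --x--> ∅  [seen]
∅ --y--> ∅  [seen]
{A,B} --x--> {A,B,C}  [seen]
{A,B} --y--> {A,B}  [seen]
Reachable DFA states: {A}, {A,B,C}, ∅, {A,B}.

4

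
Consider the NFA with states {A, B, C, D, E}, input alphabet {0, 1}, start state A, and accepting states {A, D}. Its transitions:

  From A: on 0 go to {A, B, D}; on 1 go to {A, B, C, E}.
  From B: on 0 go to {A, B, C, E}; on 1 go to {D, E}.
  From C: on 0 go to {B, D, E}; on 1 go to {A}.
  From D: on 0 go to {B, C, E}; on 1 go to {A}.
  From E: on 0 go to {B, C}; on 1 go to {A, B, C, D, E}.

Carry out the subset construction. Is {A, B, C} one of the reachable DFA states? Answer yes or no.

Start state of the DFA: {A}.
{A} --0--> {A, B, D}  [new]
{A} --1--> {A, B, C, E}  [new]
{A, B, D} --0--> {A, B, C, D, E}  [new]
{A, B, D} --1--> {A, B, C, D, E}  [seen]
{A, B, C, E} --0--> {A, B, C, D, E}  [seen]
{A, B, C, E} --1--> {A, B, C, D, E}  [seen]
{A, B, C, D, E} --0--> {A, B, C, D, E}  [seen]
{A, B, C, D, E} --1--> {A, B, C, D, E}  [seen]
Reachable DFA states: {A}, {A, B, D}, {A, B, C, E}, {A, B, C, D, E}.
{A, B, C} is not among them.

no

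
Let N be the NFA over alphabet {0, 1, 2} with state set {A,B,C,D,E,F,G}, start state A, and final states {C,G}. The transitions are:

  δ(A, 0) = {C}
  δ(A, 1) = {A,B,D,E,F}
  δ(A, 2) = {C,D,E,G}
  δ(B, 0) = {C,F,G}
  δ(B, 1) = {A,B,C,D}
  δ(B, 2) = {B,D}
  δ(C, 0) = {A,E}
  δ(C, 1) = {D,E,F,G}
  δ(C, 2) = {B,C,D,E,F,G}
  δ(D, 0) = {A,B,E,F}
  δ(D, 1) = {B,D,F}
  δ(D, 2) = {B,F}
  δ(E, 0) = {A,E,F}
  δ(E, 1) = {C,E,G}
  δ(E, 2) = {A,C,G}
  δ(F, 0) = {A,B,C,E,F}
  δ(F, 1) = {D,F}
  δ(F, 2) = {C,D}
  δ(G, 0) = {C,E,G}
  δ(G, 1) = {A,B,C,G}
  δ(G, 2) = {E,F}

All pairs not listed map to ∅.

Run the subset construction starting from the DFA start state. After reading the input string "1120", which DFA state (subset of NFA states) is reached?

{A,B,C,E,F,G}

Start: {A}.
δ(A,1) = {A,B,D,E,F}.
Union: {A,B,D,E,F}.
After 1: {A,B,D,E,F}.
δ(A,1) = {A,B,D,E,F}; δ(B,1) = {A,B,C,D}; δ(D,1) = {B,D,F}; δ(E,1) = {C,E,G}; δ(F,1) = {D,F}.
Union: {A,B,C,D,E,F,G}.
After 1: {A,B,C,D,E,F,G}.
δ(A,2) = {C,D,E,G}; δ(B,2) = {B,D}; δ(C,2) = {B,C,D,E,F,G}; δ(D,2) = {B,F}; δ(E,2) = {A,C,G}; δ(F,2) = {C,D}; δ(G,2) = {E,F}.
Union: {A,B,C,D,E,F,G}.
After 2: {A,B,C,D,E,F,G}.
δ(A,0) = {C}; δ(B,0) = {C,F,G}; δ(C,0) = {A,E}; δ(D,0) = {A,B,E,F}; δ(E,0) = {A,E,F}; δ(F,0) = {A,B,C,E,F}; δ(G,0) = {C,E,G}.
Union: {A,B,C,E,F,G}.
After 0: {A,B,C,E,F,G}.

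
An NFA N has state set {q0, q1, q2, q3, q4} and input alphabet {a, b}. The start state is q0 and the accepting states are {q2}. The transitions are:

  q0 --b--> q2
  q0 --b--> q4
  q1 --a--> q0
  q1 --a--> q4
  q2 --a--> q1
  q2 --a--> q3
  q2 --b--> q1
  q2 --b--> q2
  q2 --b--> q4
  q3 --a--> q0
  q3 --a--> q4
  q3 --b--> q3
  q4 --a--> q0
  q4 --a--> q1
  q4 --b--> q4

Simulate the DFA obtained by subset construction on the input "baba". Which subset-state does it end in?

{q0, q1, q3, q4}

Start: {q0}.
δ(q0,b) = {q2, q4}.
Union: {q2, q4}.
After b: {q2, q4}.
δ(q2,a) = {q1, q3}; δ(q4,a) = {q0, q1}.
Union: {q0, q1, q3}.
After a: {q0, q1, q3}.
δ(q0,b) = {q2, q4}; δ(q1,b) = ∅; δ(q3,b) = {q3}.
Union: {q2, q3, q4}.
After b: {q2, q3, q4}.
δ(q2,a) = {q1, q3}; δ(q3,a) = {q0, q4}; δ(q4,a) = {q0, q1}.
Union: {q0, q1, q3, q4}.
After a: {q0, q1, q3, q4}.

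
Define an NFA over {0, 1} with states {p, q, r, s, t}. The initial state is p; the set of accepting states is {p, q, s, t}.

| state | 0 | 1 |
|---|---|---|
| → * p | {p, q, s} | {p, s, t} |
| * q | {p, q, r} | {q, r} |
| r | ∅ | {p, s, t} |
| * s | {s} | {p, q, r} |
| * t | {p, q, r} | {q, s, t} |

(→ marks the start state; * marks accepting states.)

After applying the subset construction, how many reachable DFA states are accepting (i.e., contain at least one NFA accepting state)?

5

Start state of the DFA: {p}.
{p} --0--> {p, q, s}  [new]
{p} --1--> {p, s, t}  [new]
{p, q, s} --0--> {p, q, r, s}  [new]
{p, q, s} --1--> {p, q, r, s, t}  [new]
{p, s, t} --0--> {p, q, r, s}  [seen]
{p, s, t} --1--> {p, q, r, s, t}  [seen]
{p, q, r, s} --0--> {p, q, r, s}  [seen]
{p, q, r, s} --1--> {p, q, r, s, t}  [seen]
{p, q, r, s, t} --0--> {p, q, r, s}  [seen]
{p, q, r, s, t} --1--> {p, q, r, s, t}  [seen]
Reachable DFA states: {p}, {p, q, s}, {p, s, t}, {p, q, r, s}, {p, q, r, s, t}.
Accepting DFA states (contain an NFA accepting state): {p}, {p, q, s}, {p, s, t}, {p, q, r, s}, {p, q, r, s, t}.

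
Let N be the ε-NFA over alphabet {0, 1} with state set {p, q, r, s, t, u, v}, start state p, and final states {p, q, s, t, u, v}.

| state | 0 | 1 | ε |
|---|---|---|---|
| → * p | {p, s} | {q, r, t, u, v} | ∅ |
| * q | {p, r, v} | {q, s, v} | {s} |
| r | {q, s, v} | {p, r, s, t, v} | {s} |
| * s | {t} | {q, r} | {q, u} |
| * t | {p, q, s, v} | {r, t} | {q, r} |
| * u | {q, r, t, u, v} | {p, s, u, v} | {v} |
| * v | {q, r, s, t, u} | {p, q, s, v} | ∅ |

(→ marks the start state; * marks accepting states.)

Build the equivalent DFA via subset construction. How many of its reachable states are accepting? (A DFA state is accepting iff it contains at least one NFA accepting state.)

Start state of the DFA: {p} (ε-closure of the NFA start).
{p} --0--> {p, q, s, u, v}  [new]
{p} --1--> {q, r, s, t, u, v}  [new]
{p, q, s, u, v} --0--> {p, q, r, s, t, u, v}  [new]
{p, q, s, u, v} --1--> {p, q, r, s, t, u, v}  [seen]
{q, r, s, t, u, v} --0--> {p, q, r, s, t, u, v}  [seen]
{q, r, s, t, u, v} --1--> {p, q, r, s, t, u, v}  [seen]
{p, q, r, s, t, u, v} --0--> {p, q, r, s, t, u, v}  [seen]
{p, q, r, s, t, u, v} --1--> {p, q, r, s, t, u, v}  [seen]
Reachable DFA states: {p}, {p, q, s, u, v}, {q, r, s, t, u, v}, {p, q, r, s, t, u, v}.
Accepting DFA states (contain an NFA accepting state): {p}, {p, q, s, u, v}, {q, r, s, t, u, v}, {p, q, r, s, t, u, v}.

4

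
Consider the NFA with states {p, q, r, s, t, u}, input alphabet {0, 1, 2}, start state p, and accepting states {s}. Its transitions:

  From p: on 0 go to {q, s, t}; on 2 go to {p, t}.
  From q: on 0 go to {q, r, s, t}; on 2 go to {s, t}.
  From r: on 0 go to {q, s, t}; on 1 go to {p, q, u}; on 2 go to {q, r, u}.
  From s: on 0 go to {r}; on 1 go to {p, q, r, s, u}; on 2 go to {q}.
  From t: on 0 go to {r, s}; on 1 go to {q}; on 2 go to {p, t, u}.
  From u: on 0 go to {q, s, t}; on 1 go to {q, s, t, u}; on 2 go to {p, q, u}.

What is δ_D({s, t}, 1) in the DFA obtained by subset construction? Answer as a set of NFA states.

{p, q, r, s, u}

δ(s,1) = {p, q, r, s, u}; δ(t,1) = {q}.
Union: {p, q, r, s, u}.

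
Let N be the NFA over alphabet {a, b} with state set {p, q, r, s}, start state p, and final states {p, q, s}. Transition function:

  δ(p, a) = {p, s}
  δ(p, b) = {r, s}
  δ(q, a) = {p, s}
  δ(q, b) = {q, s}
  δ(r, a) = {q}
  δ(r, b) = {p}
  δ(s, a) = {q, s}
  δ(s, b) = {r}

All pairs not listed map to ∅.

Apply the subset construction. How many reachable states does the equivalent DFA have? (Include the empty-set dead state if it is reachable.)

Start state of the DFA: {p}.
{p} --a--> {p, s}  [new]
{p} --b--> {r, s}  [new]
{p, s} --a--> {p, q, s}  [new]
{p, s} --b--> {r, s}  [seen]
{r, s} --a--> {q, s}  [new]
{r, s} --b--> {p, r}  [new]
{p, q, s} --a--> {p, q, s}  [seen]
{p, q, s} --b--> {q, r, s}  [new]
{q, s} --a--> {p, q, s}  [seen]
{q, s} --b--> {q, r, s}  [seen]
{p, r} --a--> {p, q, s}  [seen]
{p, r} --b--> {p, r, s}  [new]
{q, r, s} --a--> {p, q, s}  [seen]
{q, r, s} --b--> {p, q, r, s}  [new]
{p, r, s} --a--> {p, q, s}  [seen]
{p, r, s} --b--> {p, r, s}  [seen]
{p, q, r, s} --a--> {p, q, s}  [seen]
{p, q, r, s} --b--> {p, q, r, s}  [seen]
Reachable DFA states: {p}, {p, s}, {r, s}, {p, q, s}, {q, s}, {p, r}, {q, r, s}, {p, r, s}, {p, q, r, s}.

9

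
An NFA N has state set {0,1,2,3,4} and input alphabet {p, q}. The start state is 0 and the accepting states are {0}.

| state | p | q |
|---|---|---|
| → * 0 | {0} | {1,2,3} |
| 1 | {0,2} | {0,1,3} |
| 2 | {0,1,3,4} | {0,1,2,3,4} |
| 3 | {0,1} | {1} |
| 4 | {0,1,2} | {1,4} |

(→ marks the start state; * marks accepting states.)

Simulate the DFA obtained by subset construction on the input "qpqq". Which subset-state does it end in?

Start: {0}.
δ(0,q) = {1,2,3}.
Union: {1,2,3}.
After q: {1,2,3}.
δ(1,p) = {0,2}; δ(2,p) = {0,1,3,4}; δ(3,p) = {0,1}.
Union: {0,1,2,3,4}.
After p: {0,1,2,3,4}.
δ(0,q) = {1,2,3}; δ(1,q) = {0,1,3}; δ(2,q) = {0,1,2,3,4}; δ(3,q) = {1}; δ(4,q) = {1,4}.
Union: {0,1,2,3,4}.
After q: {0,1,2,3,4}.
δ(0,q) = {1,2,3}; δ(1,q) = {0,1,3}; δ(2,q) = {0,1,2,3,4}; δ(3,q) = {1}; δ(4,q) = {1,4}.
Union: {0,1,2,3,4}.
After q: {0,1,2,3,4}.

{0,1,2,3,4}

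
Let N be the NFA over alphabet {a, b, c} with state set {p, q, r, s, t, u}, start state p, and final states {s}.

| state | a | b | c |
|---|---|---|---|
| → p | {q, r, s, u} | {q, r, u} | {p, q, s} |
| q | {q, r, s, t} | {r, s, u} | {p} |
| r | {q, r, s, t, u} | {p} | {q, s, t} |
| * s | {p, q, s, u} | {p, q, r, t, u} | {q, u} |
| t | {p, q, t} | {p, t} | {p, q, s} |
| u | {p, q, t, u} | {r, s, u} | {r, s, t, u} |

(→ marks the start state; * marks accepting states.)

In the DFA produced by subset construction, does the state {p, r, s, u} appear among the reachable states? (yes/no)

Start state of the DFA: {p}.
{p} --a--> {q, r, s, u}  [new]
{p} --b--> {q, r, u}  [new]
{p} --c--> {p, q, s}  [new]
{q, r, s, u} --a--> {p, q, r, s, t, u}  [new]
{q, r, s, u} --b--> {p, q, r, s, t, u}  [seen]
{q, r, s, u} --c--> {p, q, r, s, t, u}  [seen]
{q, r, u} --a--> {p, q, r, s, t, u}  [seen]
{q, r, u} --b--> {p, r, s, u}  [new]
{q, r, u} --c--> {p, q, r, s, t, u}  [seen]
{p, q, s} --a--> {p, q, r, s, t, u}  [seen]
{p, q, s} --b--> {p, q, r, s, t, u}  [seen]
{p, q, s} --c--> {p, q, s, u}  [new]
{p, q, r, s, t, u} --a--> {p, q, r, s, t, u}  [seen]
{p, q, r, s, t, u} --b--> {p, q, r, s, t, u}  [seen]
{p, q, r, s, t, u} --c--> {p, q, r, s, t, u}  [seen]
{p, r, s, u} --a--> {p, q, r, s, t, u}  [seen]
{p, r, s, u} --b--> {p, q, r, s, t, u}  [seen]
{p, r, s, u} --c--> {p, q, r, s, t, u}  [seen]
{p, q, s, u} --a--> {p, q, r, s, t, u}  [seen]
{p, q, s, u} --b--> {p, q, r, s, t, u}  [seen]
{p, q, s, u} --c--> {p, q, r, s, t, u}  [seen]
Reachable DFA states: {p}, {q, r, s, u}, {q, r, u}, {p, q, s}, {p, q, r, s, t, u}, {p, r, s, u}, {p, q, s, u}.
{p, r, s, u} is among them.

yes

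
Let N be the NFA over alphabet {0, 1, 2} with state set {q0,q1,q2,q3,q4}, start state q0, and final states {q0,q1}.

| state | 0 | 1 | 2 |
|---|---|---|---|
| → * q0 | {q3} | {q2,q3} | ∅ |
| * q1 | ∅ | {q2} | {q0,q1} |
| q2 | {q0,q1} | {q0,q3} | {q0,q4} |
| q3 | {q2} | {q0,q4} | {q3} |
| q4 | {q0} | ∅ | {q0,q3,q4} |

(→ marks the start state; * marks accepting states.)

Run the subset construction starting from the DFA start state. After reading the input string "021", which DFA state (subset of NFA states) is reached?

Start: {q0}.
δ(q0,0) = {q3}.
Union: {q3}.
After 0: {q3}.
δ(q3,2) = {q3}.
Union: {q3}.
After 2: {q3}.
δ(q3,1) = {q0,q4}.
Union: {q0,q4}.
After 1: {q0,q4}.

{q0,q4}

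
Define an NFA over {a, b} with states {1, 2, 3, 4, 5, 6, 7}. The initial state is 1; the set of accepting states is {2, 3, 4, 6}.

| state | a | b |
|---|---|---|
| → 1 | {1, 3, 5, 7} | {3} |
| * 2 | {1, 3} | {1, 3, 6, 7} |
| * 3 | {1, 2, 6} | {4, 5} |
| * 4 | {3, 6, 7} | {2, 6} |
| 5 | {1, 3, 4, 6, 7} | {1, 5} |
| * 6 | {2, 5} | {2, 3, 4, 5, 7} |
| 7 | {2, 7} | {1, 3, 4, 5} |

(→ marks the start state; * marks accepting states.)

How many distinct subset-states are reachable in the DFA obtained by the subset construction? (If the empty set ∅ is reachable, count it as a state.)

Start state of the DFA: {1}.
{1} --a--> {1, 3, 5, 7}  [new]
{1} --b--> {3}  [new]
{1, 3, 5, 7} --a--> {1, 2, 3, 4, 5, 6, 7}  [new]
{1, 3, 5, 7} --b--> {1, 3, 4, 5}  [new]
{3} --a--> {1, 2, 6}  [new]
{3} --b--> {4, 5}  [new]
{1, 2, 3, 4, 5, 6, 7} --a--> {1, 2, 3, 4, 5, 6, 7}  [seen]
{1, 2, 3, 4, 5, 6, 7} --b--> {1, 2, 3, 4, 5, 6, 7}  [seen]
{1, 3, 4, 5} --a--> {1, 2, 3, 4, 5, 6, 7}  [seen]
{1, 3, 4, 5} --b--> {1, 2, 3, 4, 5, 6}  [new]
{1, 2, 6} --a--> {1, 2, 3, 5, 7}  [new]
{1, 2, 6} --b--> {1, 2, 3, 4, 5, 6, 7}  [seen]
{4, 5} --a--> {1, 3, 4, 6, 7}  [new]
{4, 5} --b--> {1, 2, 5, 6}  [new]
{1, 2, 3, 4, 5, 6} --a--> {1, 2, 3, 4, 5, 6, 7}  [seen]
{1, 2, 3, 4, 5, 6} --b--> {1, 2, 3, 4, 5, 6, 7}  [seen]
{1, 2, 3, 5, 7} --a--> {1, 2, 3, 4, 5, 6, 7}  [seen]
{1, 2, 3, 5, 7} --b--> {1, 3, 4, 5, 6, 7}  [new]
{1, 3, 4, 6, 7} --a--> {1, 2, 3, 5, 6, 7}  [new]
{1, 3, 4, 6, 7} --b--> {1, 2, 3, 4, 5, 6, 7}  [seen]
{1, 2, 5, 6} --a--> {1, 2, 3, 4, 5, 6, 7}  [seen]
{1, 2, 5, 6} --b--> {1, 2, 3, 4, 5, 6, 7}  [seen]
{1, 3, 4, 5, 6, 7} --a--> {1, 2, 3, 4, 5, 6, 7}  [seen]
{1, 3, 4, 5, 6, 7} --b--> {1, 2, 3, 4, 5, 6, 7}  [seen]
{1, 2, 3, 5, 6, 7} --a--> {1, 2, 3, 4, 5, 6, 7}  [seen]
{1, 2, 3, 5, 6, 7} --b--> {1, 2, 3, 4, 5, 6, 7}  [seen]
Reachable DFA states: {1}, {1, 3, 5, 7}, {3}, {1, 2, 3, 4, 5, 6, 7}, {1, 3, 4, 5}, {1, 2, 6}, {4, 5}, {1, 2, 3, 4, 5, 6}, {1, 2, 3, 5, 7}, {1, 3, 4, 6, 7}, {1, 2, 5, 6}, {1, 3, 4, 5, 6, 7}, {1, 2, 3, 5, 6, 7}.

13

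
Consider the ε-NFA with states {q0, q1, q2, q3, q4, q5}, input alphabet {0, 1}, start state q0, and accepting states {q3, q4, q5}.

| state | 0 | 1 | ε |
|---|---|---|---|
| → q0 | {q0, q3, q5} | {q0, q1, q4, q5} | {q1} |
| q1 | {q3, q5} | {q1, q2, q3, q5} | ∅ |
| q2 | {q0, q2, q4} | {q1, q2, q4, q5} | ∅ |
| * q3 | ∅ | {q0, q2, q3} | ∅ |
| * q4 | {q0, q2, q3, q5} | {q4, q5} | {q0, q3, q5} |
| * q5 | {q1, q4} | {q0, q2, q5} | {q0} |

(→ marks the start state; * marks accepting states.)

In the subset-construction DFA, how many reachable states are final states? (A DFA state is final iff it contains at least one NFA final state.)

Start state of the DFA: {q0, q1} (ε-closure of the NFA start).
{q0, q1} --0--> {q0, q1, q3, q5}  [new]
{q0, q1} --1--> {q0, q1, q2, q3, q4, q5}  [new]
{q0, q1, q3, q5} --0--> {q0, q1, q3, q4, q5}  [new]
{q0, q1, q3, q5} --1--> {q0, q1, q2, q3, q4, q5}  [seen]
{q0, q1, q2, q3, q4, q5} --0--> {q0, q1, q2, q3, q4, q5}  [seen]
{q0, q1, q2, q3, q4, q5} --1--> {q0, q1, q2, q3, q4, q5}  [seen]
{q0, q1, q3, q4, q5} --0--> {q0, q1, q2, q3, q4, q5}  [seen]
{q0, q1, q3, q4, q5} --1--> {q0, q1, q2, q3, q4, q5}  [seen]
Reachable DFA states: {q0, q1}, {q0, q1, q3, q5}, {q0, q1, q2, q3, q4, q5}, {q0, q1, q3, q4, q5}.
Accepting DFA states (contain an NFA accepting state): {q0, q1, q3, q5}, {q0, q1, q2, q3, q4, q5}, {q0, q1, q3, q4, q5}.

3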